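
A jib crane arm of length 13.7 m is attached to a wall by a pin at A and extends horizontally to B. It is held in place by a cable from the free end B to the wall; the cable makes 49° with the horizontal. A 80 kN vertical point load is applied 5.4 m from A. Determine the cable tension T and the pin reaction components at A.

ΣM about A: T·sin49°·13.7 − 80·5.4 = 0 → T = 432/(13.7·0.75471) = 41.7814 ≈ 41.78 kN.
ΣF_x = 0: A_x − T·cos49° = 0 → A_x = 41.7814 × 0.656059 = 27.41 kN.
ΣF_y = 0: A_y + T·sin49° − 80 = 0 → A_y = 80 − 41.7814 × 0.75471 = 48.47 kN.

T = 41.78 kN, A_x = 27.41 kN, A_y = 48.47 kN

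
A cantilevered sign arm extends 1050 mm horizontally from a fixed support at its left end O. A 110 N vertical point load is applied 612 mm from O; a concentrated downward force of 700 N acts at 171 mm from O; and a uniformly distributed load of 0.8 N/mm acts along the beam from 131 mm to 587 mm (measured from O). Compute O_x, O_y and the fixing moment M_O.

Resultant of the distributed load: 0.8 × 456 = 364.8 N at 359 mm from O.
ΣF_x = 0: O_x = 0.
ΣF_y = 0: O_y − 110 − 700 − 0.8·456 = 0 → O_y = 1175 N.
ΣM about O: M_O − 110·612 − 700·171 − (0.8·456)·359 = 0 → M_O = 318000 N·mm.

O_x = 0, O_y = 1175 N, M_O = 318000 N·mm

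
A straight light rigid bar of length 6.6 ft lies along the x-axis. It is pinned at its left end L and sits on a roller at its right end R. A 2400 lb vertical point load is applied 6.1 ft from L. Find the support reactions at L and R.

Taking moments about L: R_y·6.6 − 2400·6.1 = 0 → R_y = 14640/6.6 = 2218.18 ≈ 2218 lb.
ΣF_y = 0: L_y + 2218.18 − 2400 = 0 → L_y = 181.8 lb.
ΣF_x = 0: no horizontal applied forces, so L_x = 0.

L_x = 0, L_y = 181.8 lb, R_y = 2218 lb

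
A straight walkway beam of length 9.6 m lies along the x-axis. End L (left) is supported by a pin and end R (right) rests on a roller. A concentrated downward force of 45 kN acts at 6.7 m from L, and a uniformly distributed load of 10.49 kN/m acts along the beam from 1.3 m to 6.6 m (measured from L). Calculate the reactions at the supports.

L_x = 0, L_y = 46.31 kN, R_y = 54.28 kN

Resultant of the distributed load: 10.49 × 5.3 = 55.597 kN at 3.95 m from L.
Taking moments about L: R_y·9.6 − 45·6.7 − (10.49·5.3)·3.95 = 0 → R_y = 521.10815/9.6 = 54.2821 ≈ 54.28 kN.
ΣF_y = 0: L_y + 54.2821 − 45 − 10.49·5.3 = 0 → L_y = 46.31 kN.
ΣF_x = 0: no horizontal applied forces, so L_x = 0.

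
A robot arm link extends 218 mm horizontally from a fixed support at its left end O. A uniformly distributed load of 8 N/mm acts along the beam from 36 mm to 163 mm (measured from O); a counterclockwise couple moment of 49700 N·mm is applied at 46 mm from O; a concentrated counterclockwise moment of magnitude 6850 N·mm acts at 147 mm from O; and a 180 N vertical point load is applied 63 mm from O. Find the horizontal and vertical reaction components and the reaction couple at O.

Resultant of the distributed load: 8 × 127 = 1016 N at 99.5 mm from O.
ΣF_x = 0: O_x = 0.
ΣF_y = 0: O_y − 8·127 − 180 = 0 → O_y = 1196 N.
ΣM about O: M_O − (8·127)·99.5 + 49700 + 6850 − 180·63 = 0 → M_O = 55880 N·mm.

O_x = 0, O_y = 1196 N, M_O = 55880 N·mm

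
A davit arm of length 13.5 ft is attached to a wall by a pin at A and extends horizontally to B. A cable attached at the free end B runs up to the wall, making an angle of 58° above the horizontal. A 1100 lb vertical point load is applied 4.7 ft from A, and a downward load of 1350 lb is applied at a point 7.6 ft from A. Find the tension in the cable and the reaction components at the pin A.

T = 1348 lb, A_x = 714.2 lb, A_y = 1307 lb

ΣM about A: T·sin58°·13.5 − 1100·4.7 − 1350·7.6 = 0 → T = 15430/(13.5·0.848048) = 1347.76 ≈ 1348 lb.
ΣF_x = 0: A_x − T·cos58° = 0 → A_x = 1347.76 × 0.529919 = 714.2 lb.
ΣF_y = 0: A_y + T·sin58° − 1100 − 1350 = 0 → A_y = 2450 − 1347.76 × 0.848048 = 1307 lb.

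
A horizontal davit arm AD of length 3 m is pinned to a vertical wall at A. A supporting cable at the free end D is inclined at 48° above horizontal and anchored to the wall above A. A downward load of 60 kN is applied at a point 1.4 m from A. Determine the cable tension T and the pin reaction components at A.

ΣM about A: T·sin48°·3 − 60·1.4 = 0 → T = 84/(3·0.743145) = 37.6777 ≈ 37.68 kN.
ΣF_x = 0: A_x − T·cos48° = 0 → A_x = 37.6777 × 0.669131 = 25.21 kN.
ΣF_y = 0: A_y + T·sin48° − 60 = 0 → A_y = 60 − 37.6777 × 0.743145 = 32.00 kN.

T = 37.68 kN, A_x = 25.21 kN, A_y = 32.00 kN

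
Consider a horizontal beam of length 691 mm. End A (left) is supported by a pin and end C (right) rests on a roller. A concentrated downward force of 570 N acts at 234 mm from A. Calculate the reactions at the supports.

A_x = 0, A_y = 377.0 N, C_y = 193.0 N

ΣM about A: C_y·691 − 570·234 = 0 → C_y = 133380/691 = 193.025 ≈ 193.0 N.
ΣF_y = 0: A_y + 193.025 − 570 = 0 → A_y = 377.0 N.
ΣF_x = 0: no horizontal applied forces, so A_x = 0.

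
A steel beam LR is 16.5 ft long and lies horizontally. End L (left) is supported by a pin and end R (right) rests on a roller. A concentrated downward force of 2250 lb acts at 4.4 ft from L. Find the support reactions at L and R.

ΣM about L: R_y·16.5 − 2250·4.4 = 0 → R_y = 9900/16.5 = 600.0 lb.
ΣF_y = 0: L_y + 600 − 2250 = 0 → L_y = 1650 lb.
ΣF_x = 0: no horizontal applied forces, so L_x = 0.

L_x = 0, L_y = 1650 lb, R_y = 600.0 lb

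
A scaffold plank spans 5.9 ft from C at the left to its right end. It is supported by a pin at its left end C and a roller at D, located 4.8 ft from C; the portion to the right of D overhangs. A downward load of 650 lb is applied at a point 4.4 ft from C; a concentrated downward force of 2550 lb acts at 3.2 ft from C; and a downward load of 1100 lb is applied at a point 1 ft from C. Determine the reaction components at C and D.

C_x = 0, C_y = 1775 lb, D_y = 2525 lb

Moments about C: D_y·4.8 − 650·4.4 − 2550·3.2 − 1100·1 = 0 → D_y = 12120/4.8 = 2525 lb.
ΣF_y = 0: C_y + 2525 − 650 − 2550 − 1100 = 0 → C_y = 1775 lb.
ΣF_x = 0: no horizontal applied forces, so C_x = 0.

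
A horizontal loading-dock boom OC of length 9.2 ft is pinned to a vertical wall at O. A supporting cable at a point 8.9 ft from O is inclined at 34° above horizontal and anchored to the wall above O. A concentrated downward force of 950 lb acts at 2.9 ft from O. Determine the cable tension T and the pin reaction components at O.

ΣM about O: T·sin34°·8.9 − 950·2.9 = 0 → T = 2755/(8.9·0.559193) = 553.567 ≈ 553.6 lb.
ΣF_x = 0: O_x − T·cos34° = 0 → O_x = 553.567 × 0.829038 = 458.9 lb.
ΣF_y = 0: O_y + T·sin34° − 950 = 0 → O_y = 950 − 553.567 × 0.559193 = 640.4 lb.

T = 553.6 lb, O_x = 458.9 lb, O_y = 640.4 lb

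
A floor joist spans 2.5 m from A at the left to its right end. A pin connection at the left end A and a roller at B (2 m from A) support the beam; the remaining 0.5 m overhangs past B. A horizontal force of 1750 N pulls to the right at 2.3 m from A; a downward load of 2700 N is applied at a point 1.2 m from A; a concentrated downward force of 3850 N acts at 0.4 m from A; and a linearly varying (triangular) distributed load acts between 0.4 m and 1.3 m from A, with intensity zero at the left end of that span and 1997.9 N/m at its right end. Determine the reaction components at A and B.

A_x = -1750 N, A_y = 4610 N, B_y = 2840 N

Resultant of the triangular load: ½ × 1997.9 × 0.9 = 899.055 N, acting at 1 m from A (one-third of the span from the peak).
ΣM about A: B_y·2 − 2700·1.2 − 3850·0.4 − (½·1997.9·0.9)·1 = 0 → B_y = 5679.055/2 = 2839.53 ≈ 2840 N.
ΣF_y = 0: A_y + 2839.53 − 2700 − 3850 − ½·1997.9·0.9 = 0 → A_y = 4610 N.
ΣF_x = 0: A_x + 1750 = 0 → A_x = -1750 N.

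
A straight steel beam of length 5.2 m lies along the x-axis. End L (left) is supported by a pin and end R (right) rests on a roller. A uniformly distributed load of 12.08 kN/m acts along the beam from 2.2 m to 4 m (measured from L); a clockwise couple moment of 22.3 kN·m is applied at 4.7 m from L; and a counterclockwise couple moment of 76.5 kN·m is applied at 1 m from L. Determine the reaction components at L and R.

L_x = 0, L_y = 19.20 kN, R_y = 2.540 kN

Resultant of the distributed load: 12.08 × 1.8 = 21.744 kN at 3.1 m from L.
ΣM about L: R_y·5.2 − (12.08·1.8)·3.1 − 22.3 + 76.5 = 0 → R_y = 13.2064/5.2 = 2.53969 ≈ 2.540 kN.
ΣF_y = 0: L_y + 2.53969 − 12.08·1.8 = 0 → L_y = 19.20 kN.
ΣF_x = 0: no horizontal applied forces, so L_x = 0.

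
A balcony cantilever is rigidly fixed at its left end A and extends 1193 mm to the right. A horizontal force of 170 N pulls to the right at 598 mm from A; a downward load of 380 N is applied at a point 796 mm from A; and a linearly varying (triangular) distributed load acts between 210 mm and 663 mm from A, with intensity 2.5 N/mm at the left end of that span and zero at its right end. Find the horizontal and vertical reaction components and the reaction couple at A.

Resultant of the triangular load: ½ × 2.5 × 453 = 566.25 N, acting at 361 mm from A (one-third of the span from the peak).
ΣF_x = 0: A_x + 170 = 0 → A_x = -170.0 N.
ΣF_y = 0: A_y − 380 − ½·2.5·453 = 0 → A_y = 946.2 N.
ΣM about A: M_A − 380·796 − (½·2.5·453)·361 = 0 → M_A = 506900 N·mm.

A_x = -170.0 N, A_y = 946.2 N, M_A = 506900 N·mm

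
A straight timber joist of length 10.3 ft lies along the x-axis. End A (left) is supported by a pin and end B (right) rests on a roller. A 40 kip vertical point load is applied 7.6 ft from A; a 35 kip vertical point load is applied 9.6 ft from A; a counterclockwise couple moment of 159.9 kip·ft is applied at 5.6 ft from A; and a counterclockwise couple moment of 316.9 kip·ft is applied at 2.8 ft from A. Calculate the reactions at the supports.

A_x = 0, A_y = 59.16 kip, B_y = 15.84 kip

ΣM about A: B_y·10.3 − 40·7.6 − 35·9.6 + 159.9 + 316.9 = 0 → B_y = 163.2/10.3 = 15.8447 ≈ 15.84 kip.
ΣF_y = 0: A_y + 15.8447 − 40 − 35 = 0 → A_y = 59.16 kip.
ΣF_x = 0: no horizontal applied forces, so A_x = 0.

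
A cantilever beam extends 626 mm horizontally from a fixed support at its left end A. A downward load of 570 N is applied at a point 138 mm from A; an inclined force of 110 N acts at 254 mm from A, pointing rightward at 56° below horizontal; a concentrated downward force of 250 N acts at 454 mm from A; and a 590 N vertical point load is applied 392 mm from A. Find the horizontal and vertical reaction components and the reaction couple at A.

A_x = -61.51 N, A_y = 1501 N, M_A = 446600 N·mm

ΣF_x = 0: A_x + 110·cos56° = 0 → A_x = -61.51 N.
ΣF_y = 0: A_y − 570 − 110·sin56° − 250 − 590 = 0 → A_y = 1501 N.
ΣM about A: M_A − 570·138 − 110·sin56°·254 − 250·454 − 590·392 = 0 → M_A = 446600 N·mm.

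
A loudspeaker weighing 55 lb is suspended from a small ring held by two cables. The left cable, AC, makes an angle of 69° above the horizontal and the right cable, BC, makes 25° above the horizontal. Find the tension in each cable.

T_AC = 49.97 lb, T_BC = 19.76 lb

ΣF_x = 0: −T_AC·cos69° + T_BC·cos25° = 0 → T_BC = 0.395415·T_AC.
ΣF_y = 0: T_AC·sin69° + T_BC·sin25° = 55.
Substitute: T_AC·(0.93358 + 0.395415·0.422618) = 55 → T_AC = 49.9687 ≈ 49.97 lb.
Then T_BC = 0.395415 × 49.9687 = 19.76 lb.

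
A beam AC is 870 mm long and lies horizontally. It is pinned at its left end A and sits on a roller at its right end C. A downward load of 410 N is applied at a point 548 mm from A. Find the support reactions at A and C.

Moments about A: C_y·870 − 410·548 = 0 → C_y = 224680/870 = 258.253 ≈ 258.3 N.
ΣF_y = 0: A_y + 258.253 − 410 = 0 → A_y = 151.7 N.
ΣF_x = 0: no horizontal applied forces, so A_x = 0.

A_x = 0, A_y = 151.7 N, C_y = 258.3 N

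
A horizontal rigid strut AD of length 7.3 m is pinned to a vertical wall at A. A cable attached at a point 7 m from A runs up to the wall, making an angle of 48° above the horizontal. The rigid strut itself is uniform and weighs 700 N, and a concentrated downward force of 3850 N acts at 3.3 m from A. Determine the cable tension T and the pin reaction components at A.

T = 2933 N, A_x = 1963 N, A_y = 2370 N

ΣM about A: T·sin48°·7 − 700·3.65 − 3850·3.3 = 0 → T = 15260/(7·0.743145) = 2933.48 ≈ 2933 N.
ΣF_x = 0: A_x − T·cos48° = 0 → A_x = 2933.48 × 0.669131 = 1963 N.
ΣF_y = 0: A_y + T·sin48° − 700 − 3850 = 0 → A_y = 4550 − 2933.48 × 0.743145 = 2370 N.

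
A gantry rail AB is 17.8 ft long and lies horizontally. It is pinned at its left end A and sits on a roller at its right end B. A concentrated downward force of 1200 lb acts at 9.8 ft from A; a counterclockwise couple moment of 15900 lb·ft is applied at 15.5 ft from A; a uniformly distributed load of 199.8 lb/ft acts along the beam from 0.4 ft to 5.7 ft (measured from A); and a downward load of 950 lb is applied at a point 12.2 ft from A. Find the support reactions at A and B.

Resultant of the distributed load: 199.8 × 5.3 = 1058.94 lb at 3.05 ft from A.
ΣM about A: B_y·17.8 − 1200·9.8 + 15900 − (199.8·5.3)·3.05 − 950·12.2 = 0 → B_y = 10679.767/17.8 = 599.987 ≈ 600.0 lb.
ΣF_y = 0: A_y + 599.987 − 1200 − 199.8·5.3 − 950 = 0 → A_y = 2609 lb.
ΣF_x = 0: no horizontal applied forces, so A_x = 0.

A_x = 0, A_y = 2609 lb, B_y = 600.0 lb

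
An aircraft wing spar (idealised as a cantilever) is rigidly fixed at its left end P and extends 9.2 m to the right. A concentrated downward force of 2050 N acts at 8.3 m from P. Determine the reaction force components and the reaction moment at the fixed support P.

ΣF_x = 0: P_x = 0.
ΣF_y = 0: P_y − 2050 = 0 → P_y = 2050 N.
ΣM about P: M_P − 2050·8.3 = 0 → M_P = 17020 N·m.

P_x = 0, P_y = 2050 N, M_P = 17020 N·m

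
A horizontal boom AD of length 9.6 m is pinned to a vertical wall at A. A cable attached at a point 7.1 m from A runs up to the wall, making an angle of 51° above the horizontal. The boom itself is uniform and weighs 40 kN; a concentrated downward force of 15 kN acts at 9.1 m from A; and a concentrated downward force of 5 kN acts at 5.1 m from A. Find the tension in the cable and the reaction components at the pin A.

ΣM about A: T·sin51°·7.1 − 40·4.8 − 15·9.1 − 5·5.1 = 0 → T = 354/(7.1·0.777146) = 64.1567 ≈ 64.16 kN.
ΣF_x = 0: A_x − T·cos51° = 0 → A_x = 64.1567 × 0.62932 = 40.38 kN.
ΣF_y = 0: A_y + T·sin51° − 40 − 15 − 5 = 0 → A_y = 60 − 64.1567 × 0.777146 = 10.14 kN.

T = 64.16 kN, A_x = 40.38 kN, A_y = 10.14 kN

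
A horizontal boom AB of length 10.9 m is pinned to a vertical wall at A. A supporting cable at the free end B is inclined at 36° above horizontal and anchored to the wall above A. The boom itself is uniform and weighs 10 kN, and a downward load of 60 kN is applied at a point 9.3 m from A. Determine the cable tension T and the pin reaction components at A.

T = 95.60 kN, A_x = 77.34 kN, A_y = 13.81 kN

ΣM about A: T·sin36°·10.9 − 10·5.45 − 60·9.3 = 0 → T = 612.5/(10.9·0.587785) = 95.6007 ≈ 95.60 kN.
ΣF_x = 0: A_x − T·cos36° = 0 → A_x = 95.6007 × 0.809017 = 77.34 kN.
ΣF_y = 0: A_y + T·sin36° − 10 − 60 = 0 → A_y = 70 − 95.6007 × 0.587785 = 13.81 kN.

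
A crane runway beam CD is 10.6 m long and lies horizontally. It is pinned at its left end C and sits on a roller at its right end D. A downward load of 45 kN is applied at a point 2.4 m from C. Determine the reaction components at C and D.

C_x = 0, C_y = 34.81 kN, D_y = 10.19 kN

Taking moments about C: D_y·10.6 − 45·2.4 = 0 → D_y = 108/10.6 = 10.1887 ≈ 10.19 kN.
ΣF_y = 0: C_y + 10.1887 − 45 = 0 → C_y = 34.81 kN.
ΣF_x = 0: no horizontal applied forces, so C_x = 0.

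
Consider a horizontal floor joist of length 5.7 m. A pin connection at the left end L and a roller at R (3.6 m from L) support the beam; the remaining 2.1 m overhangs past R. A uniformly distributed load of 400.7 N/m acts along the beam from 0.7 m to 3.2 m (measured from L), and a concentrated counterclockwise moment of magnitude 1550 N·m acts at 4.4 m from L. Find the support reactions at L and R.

L_x = 0, L_y = 889.7 N, R_y = 112.1 N

Resultant of the distributed load: 400.7 × 2.5 = 1001.75 N at 1.95 m from L.
ΣM about L: R_y·3.6 − (400.7·2.5)·1.95 + 1550 = 0 → R_y = 403.4125/3.6 = 112.059 ≈ 112.1 N.
ΣF_y = 0: L_y + 112.059 − 400.7·2.5 = 0 → L_y = 889.7 N.
ΣF_x = 0: no horizontal applied forces, so L_x = 0.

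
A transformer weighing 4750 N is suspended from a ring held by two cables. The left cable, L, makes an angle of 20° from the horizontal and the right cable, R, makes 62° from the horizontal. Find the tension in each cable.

ΣF_x = 0: −T_L·cos20° + T_R·cos62° = 0 → T_R = 2.0016·T_L.
ΣF_y = 0: T_L·sin20° + T_R·sin62° = 4750.
Substitute: T_L·(0.34202 + 2.0016·0.882948) = 4750 → T_L = 2251.9 ≈ 2252 N.
Then T_R = 2.0016 × 2251.9 = 4507 N.

T_L = 2252 N, T_R = 4507 N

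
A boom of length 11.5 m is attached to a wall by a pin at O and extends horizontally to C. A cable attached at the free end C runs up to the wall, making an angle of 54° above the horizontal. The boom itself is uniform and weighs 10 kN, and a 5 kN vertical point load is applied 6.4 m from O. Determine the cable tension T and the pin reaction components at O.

ΣM about O: T·sin54°·11.5 − 10·5.75 − 5·6.4 = 0 → T = 89.5/(11.5·0.809017) = 9.61983 ≈ 9.620 kN.
ΣF_x = 0: O_x − T·cos54° = 0 → O_x = 9.61983 × 0.587785 = 5.654 kN.
ΣF_y = 0: O_y + T·sin54° − 10 − 5 = 0 → O_y = 15 − 9.61983 × 0.809017 = 7.217 kN.

T = 9.620 kN, O_x = 5.654 kN, O_y = 7.217 kN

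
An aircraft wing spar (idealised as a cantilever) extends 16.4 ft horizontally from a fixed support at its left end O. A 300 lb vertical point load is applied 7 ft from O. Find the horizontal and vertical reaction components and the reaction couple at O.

ΣF_x = 0: O_x = 0.
ΣF_y = 0: O_y − 300 = 0 → O_y = 300.0 lb.
ΣM about O: M_O − 300·7 = 0 → M_O = 2100 lb·ft.

O_x = 0, O_y = 300.0 lb, M_O = 2100 lb·ft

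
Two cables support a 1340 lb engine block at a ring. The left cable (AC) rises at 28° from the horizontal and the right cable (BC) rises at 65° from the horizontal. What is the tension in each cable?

ΣF_x = 0: −T_AC·cos28° + T_BC·cos65° = 0 → T_BC = 2.08923·T_AC.
ΣF_y = 0: T_AC·sin28° + T_BC·sin65° = 1340.
Substitute: T_AC·(0.469472 + 2.08923·0.906308) = 1340 → T_AC = 567.086 ≈ 567.1 lb.
Then T_BC = 2.08923 × 567.086 = 1185 lb.

T_AC = 567.1 lb, T_BC = 1185 lb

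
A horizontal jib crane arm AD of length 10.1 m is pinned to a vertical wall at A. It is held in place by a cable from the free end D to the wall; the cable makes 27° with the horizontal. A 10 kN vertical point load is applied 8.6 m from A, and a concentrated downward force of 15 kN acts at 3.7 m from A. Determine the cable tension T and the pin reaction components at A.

T = 30.86 kN, A_x = 27.50 kN, A_y = 10.99 kN

ΣM about A: T·sin27°·10.1 − 10·8.6 − 15·3.7 = 0 → T = 141.5/(10.1·0.45399) = 30.8595 ≈ 30.86 kN.
ΣF_x = 0: A_x − T·cos27° = 0 → A_x = 30.8595 × 0.891007 = 27.50 kN.
ΣF_y = 0: A_y + T·sin27° − 10 − 15 = 0 → A_y = 25 − 30.8595 × 0.45399 = 10.99 kN.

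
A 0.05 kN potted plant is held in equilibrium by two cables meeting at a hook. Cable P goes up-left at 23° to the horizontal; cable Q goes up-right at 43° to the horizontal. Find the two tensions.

T_P = 0.04003 kN, T_Q = 0.05038 kN

ΣF_x = 0: −T_P·cos23° + T_Q·cos43° = 0 → T_Q = 1.25863·T_P.
ΣF_y = 0: T_P·sin23° + T_Q·sin43° = 0.05.
Substitute: T_P·(0.390731 + 1.25863·0.681998) = 0.05 → T_P = 0.0400284 ≈ 0.04003 kN.
Then T_Q = 1.25863 × 0.0400284 = 0.05038 kN.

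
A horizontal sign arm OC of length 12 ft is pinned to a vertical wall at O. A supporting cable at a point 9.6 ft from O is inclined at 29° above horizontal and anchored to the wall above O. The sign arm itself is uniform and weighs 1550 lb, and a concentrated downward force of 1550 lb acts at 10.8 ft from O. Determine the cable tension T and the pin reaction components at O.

ΣM about O: T·sin29°·9.6 − 1550·6 − 1550·10.8 = 0 → T = 26040/(9.6·0.48481) = 5594.98 ≈ 5595 lb.
ΣF_x = 0: O_x − T·cos29° = 0 → O_x = 5594.98 × 0.87462 = 4893 lb.
ΣF_y = 0: O_y + T·sin29° − 1550 − 1550 = 0 → O_y = 3100 − 5594.98 × 0.48481 = 387.5 lb.

T = 5595 lb, O_x = 4893 lb, O_y = 387.5 lb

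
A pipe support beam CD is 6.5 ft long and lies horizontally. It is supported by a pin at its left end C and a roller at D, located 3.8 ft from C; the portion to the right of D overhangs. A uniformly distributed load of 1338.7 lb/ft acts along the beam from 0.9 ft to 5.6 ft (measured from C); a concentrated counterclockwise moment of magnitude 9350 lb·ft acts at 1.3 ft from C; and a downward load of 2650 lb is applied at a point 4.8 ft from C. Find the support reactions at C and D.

Resultant of the distributed load: 1338.7 × 4.7 = 6291.89 lb at 3.25 ft from C.
ΣM about C: D_y·3.8 − (1338.7·4.7)·3.25 + 9350 − 2650·4.8 = 0 → D_y = 23818.6425/3.8 = 6268.06 ≈ 6268 lb.
ΣF_y = 0: C_y + 6268.06 − 1338.7·4.7 − 2650 = 0 → C_y = 2674 lb.
ΣF_x = 0: no horizontal applied forces, so C_x = 0.

C_x = 0, C_y = 2674 lb, D_y = 6268 lb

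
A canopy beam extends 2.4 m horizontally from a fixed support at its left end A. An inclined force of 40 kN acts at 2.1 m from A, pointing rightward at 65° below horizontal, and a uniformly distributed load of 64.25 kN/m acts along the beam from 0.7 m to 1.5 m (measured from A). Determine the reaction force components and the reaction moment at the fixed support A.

A_x = -16.90 kN, A_y = 87.65 kN, M_A = 132.7 kN·m

Resultant of the distributed load: 64.25 × 0.8 = 51.4 kN at 1.1 m from A.
ΣF_x = 0: A_x + 40·cos65° = 0 → A_x = -16.90 kN.
ΣF_y = 0: A_y − 40·sin65° − 64.25·0.8 = 0 → A_y = 87.65 kN.
ΣM about A: M_A − 40·sin65°·2.1 − (64.25·0.8)·1.1 = 0 → M_A = 132.7 kN·m.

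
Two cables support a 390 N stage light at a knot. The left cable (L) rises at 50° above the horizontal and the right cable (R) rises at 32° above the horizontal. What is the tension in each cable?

T_L = 334.0 N, T_R = 253.2 N

ΣF_x = 0: −T_L·cos50° + T_R·cos32° = 0 → T_R = 0.757961·T_L.
ΣF_y = 0: T_L·sin50° + T_R·sin32° = 390.
Substitute: T_L·(0.766044 + 0.757961·0.529919) = 390 → T_L = 333.989 ≈ 334.0 N.
Then T_R = 0.757961 × 333.989 = 253.2 N.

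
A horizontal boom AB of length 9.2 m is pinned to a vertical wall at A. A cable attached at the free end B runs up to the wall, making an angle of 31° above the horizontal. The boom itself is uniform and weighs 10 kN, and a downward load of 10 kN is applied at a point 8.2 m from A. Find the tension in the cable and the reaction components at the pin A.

T = 27.01 kN, A_x = 23.16 kN, A_y = 6.087 kN

ΣM about A: T·sin31°·9.2 − 10·4.6 − 10·8.2 = 0 → T = 128/(9.2·0.515038) = 27.0136 ≈ 27.01 kN.
ΣF_x = 0: A_x − T·cos31° = 0 → A_x = 27.0136 × 0.857167 = 23.16 kN.
ΣF_y = 0: A_y + T·sin31° − 10 − 10 = 0 → A_y = 20 − 27.0136 × 0.515038 = 6.087 kN.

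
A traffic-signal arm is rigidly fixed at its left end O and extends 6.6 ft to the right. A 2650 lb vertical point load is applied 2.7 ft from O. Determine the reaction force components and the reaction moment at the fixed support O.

ΣF_x = 0: O_x = 0.
ΣF_y = 0: O_y − 2650 = 0 → O_y = 2650 lb.
ΣM about O: M_O − 2650·2.7 = 0 → M_O = 7155 lb·ft.

O_x = 0, O_y = 2650 lb, M_O = 7155 lb·ft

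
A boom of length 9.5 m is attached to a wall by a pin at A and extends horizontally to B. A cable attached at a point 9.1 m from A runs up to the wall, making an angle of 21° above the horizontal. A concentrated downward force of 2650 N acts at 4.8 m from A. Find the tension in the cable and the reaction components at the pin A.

ΣM about A: T·sin21°·9.1 − 2650·4.8 = 0 → T = 12720/(9.1·0.358368) = 3900.47 ≈ 3900 N.
ΣF_x = 0: A_x − T·cos21° = 0 → A_x = 3900.47 × 0.93358 = 3641 N.
ΣF_y = 0: A_y + T·sin21° − 2650 = 0 → A_y = 2650 − 3900.47 × 0.358368 = 1252 N.

T = 3900 N, A_x = 3641 N, A_y = 1252 N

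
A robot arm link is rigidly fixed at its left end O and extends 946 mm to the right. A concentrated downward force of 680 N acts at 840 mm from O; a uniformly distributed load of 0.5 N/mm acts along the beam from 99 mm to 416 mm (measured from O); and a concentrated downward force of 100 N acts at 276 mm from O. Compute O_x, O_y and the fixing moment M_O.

Resultant of the distributed load: 0.5 × 317 = 158.5 N at 257.5 mm from O.
ΣF_x = 0: O_x = 0.
ΣF_y = 0: O_y − 680 − 0.5·317 − 100 = 0 → O_y = 938.5 N.
ΣM about O: M_O − 680·840 − (0.5·317)·257.5 − 100·276 = 0 → M_O = 639600 N·mm.

O_x = 0, O_y = 938.5 N, M_O = 639600 N·mm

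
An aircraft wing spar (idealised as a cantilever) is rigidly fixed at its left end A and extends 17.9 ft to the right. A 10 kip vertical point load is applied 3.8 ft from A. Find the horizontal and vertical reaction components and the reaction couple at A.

ΣF_x = 0: A_x = 0.
ΣF_y = 0: A_y − 10 = 0 → A_y = 10.00 kip.
ΣM about A: M_A − 10·3.8 = 0 → M_A = 38.00 kip·ft.

A_x = 0, A_y = 10.00 kip, M_A = 38.00 kip·ft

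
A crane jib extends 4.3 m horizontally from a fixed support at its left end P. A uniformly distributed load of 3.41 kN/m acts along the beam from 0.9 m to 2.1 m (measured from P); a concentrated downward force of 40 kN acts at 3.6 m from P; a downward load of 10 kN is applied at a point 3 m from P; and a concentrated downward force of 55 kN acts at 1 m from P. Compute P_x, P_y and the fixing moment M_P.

P_x = 0, P_y = 109.1 kN, M_P = 235.1 kN·m

Resultant of the distributed load: 3.41 × 1.2 = 4.092 kN at 1.5 m from P.
ΣF_x = 0: P_x = 0.
ΣF_y = 0: P_y − 3.41·1.2 − 40 − 10 − 55 = 0 → P_y = 109.1 kN.
ΣM about P: M_P − (3.41·1.2)·1.5 − 40·3.6 − 10·3 − 55·1 = 0 → M_P = 235.1 kN·m.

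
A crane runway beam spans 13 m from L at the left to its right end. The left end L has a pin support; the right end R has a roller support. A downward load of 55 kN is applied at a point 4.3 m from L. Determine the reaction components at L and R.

ΣM about L: R_y·13 − 55·4.3 = 0 → R_y = 236.5/13 = 18.1923 ≈ 18.19 kN.
ΣF_y = 0: L_y + 18.1923 − 55 = 0 → L_y = 36.81 kN.
ΣF_x = 0: no horizontal applied forces, so L_x = 0.

L_x = 0, L_y = 36.81 kN, R_y = 18.19 kN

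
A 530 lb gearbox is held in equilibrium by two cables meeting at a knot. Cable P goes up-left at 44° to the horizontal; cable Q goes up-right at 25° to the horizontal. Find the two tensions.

ΣF_x = 0: −T_P·cos44° + T_Q·cos25° = 0 → T_Q = 0.793704·T_P.
ΣF_y = 0: T_P·sin44° + T_Q·sin25° = 530.
Substitute: T_P·(0.694658 + 0.793704·0.422618) = 530 → T_P = 514.517 ≈ 514.5 lb.
Then T_Q = 0.793704 × 514.517 = 408.4 lb.

T_P = 514.5 lb, T_Q = 408.4 lb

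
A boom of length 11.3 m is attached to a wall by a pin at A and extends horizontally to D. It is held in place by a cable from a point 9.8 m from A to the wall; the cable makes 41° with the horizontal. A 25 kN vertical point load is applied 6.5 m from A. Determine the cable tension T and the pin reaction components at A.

T = 25.27 kN, A_x = 19.07 kN, A_y = 8.418 kN

ΣM about A: T·sin41°·9.8 − 25·6.5 = 0 → T = 162.5/(9.8·0.656059) = 25.2746 ≈ 25.27 kN.
ΣF_x = 0: A_x − T·cos41° = 0 → A_x = 25.2746 × 0.75471 = 19.07 kN.
ΣF_y = 0: A_y + T·sin41° − 25 = 0 → A_y = 25 − 25.2746 × 0.656059 = 8.418 kN.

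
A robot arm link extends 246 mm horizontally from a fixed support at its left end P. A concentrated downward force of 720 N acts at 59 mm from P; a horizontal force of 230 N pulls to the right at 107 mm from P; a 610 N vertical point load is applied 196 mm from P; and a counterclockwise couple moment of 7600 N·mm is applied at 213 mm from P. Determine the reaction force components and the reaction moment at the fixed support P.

ΣF_x = 0: P_x + 230 = 0 → P_x = -230.0 N.
ΣF_y = 0: P_y − 720 − 610 = 0 → P_y = 1330 N.
ΣM about P: M_P − 720·59 − 610·196 + 7600 = 0 → M_P = 154400 N·mm.

P_x = -230.0 N, P_y = 1330 N, M_P = 154400 N·mm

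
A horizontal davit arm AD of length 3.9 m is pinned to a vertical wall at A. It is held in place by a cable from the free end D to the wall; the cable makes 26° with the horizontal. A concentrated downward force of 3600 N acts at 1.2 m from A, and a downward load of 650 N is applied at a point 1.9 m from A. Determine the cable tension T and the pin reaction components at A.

T = 3249 N, A_x = 2920 N, A_y = 2826 N

ΣM about A: T·sin26°·3.9 − 3600·1.2 − 650·1.9 = 0 → T = 5555/(3.9·0.438371) = 3249.21 ≈ 3249 N.
ΣF_x = 0: A_x − T·cos26° = 0 → A_x = 3249.21 × 0.898794 = 2920 N.
ΣF_y = 0: A_y + T·sin26° − 3600 − 650 = 0 → A_y = 4250 − 3249.21 × 0.438371 = 2826 N.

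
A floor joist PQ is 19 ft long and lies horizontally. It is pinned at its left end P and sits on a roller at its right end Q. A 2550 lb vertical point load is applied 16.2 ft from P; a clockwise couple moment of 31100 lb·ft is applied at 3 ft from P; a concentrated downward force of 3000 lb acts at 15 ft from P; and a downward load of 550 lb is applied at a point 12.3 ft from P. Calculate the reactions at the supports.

P_x = 0, P_y = -435.5 lb, Q_y = 6536 lb

Taking moments about P: Q_y·19 − 2550·16.2 − 31100 − 3000·15 − 550·12.3 = 0 → Q_y = 124175/19 = 6535.53 ≈ 6536 lb.
ΣF_y = 0: P_y + 6535.53 − 2550 − 3000 − 550 = 0 → P_y = -435.5 lb.
ΣF_x = 0: no horizontal applied forces, so P_x = 0.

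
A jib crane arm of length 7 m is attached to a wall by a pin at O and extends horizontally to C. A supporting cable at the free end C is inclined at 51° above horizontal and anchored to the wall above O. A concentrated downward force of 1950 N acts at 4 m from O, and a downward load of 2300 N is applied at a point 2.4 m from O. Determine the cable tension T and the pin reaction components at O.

ΣM about O: T·sin51°·7 − 1950·4 − 2300·2.4 = 0 → T = 13320/(7·0.777146) = 2448.52 ≈ 2449 N.
ΣF_x = 0: O_x − T·cos51° = 0 → O_x = 2448.52 × 0.62932 = 1541 N.
ΣF_y = 0: O_y + T·sin51° − 1950 − 2300 = 0 → O_y = 4250 − 2448.52 × 0.777146 = 2347 N.

T = 2449 N, O_x = 1541 N, O_y = 2347 N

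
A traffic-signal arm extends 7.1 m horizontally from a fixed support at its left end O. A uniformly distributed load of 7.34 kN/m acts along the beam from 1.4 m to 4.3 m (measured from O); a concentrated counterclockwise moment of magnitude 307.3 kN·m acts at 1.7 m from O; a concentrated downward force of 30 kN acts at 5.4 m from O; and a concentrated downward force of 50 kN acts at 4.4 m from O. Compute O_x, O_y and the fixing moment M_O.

Resultant of the distributed load: 7.34 × 2.9 = 21.286 kN at 2.85 m from O.
ΣF_x = 0: O_x = 0.
ΣF_y = 0: O_y − 7.34·2.9 − 30 − 50 = 0 → O_y = 101.3 kN.
ΣM about O: M_O − (7.34·2.9)·2.85 + 307.3 − 30·5.4 − 50·4.4 = 0 → M_O = 135.4 kN·m.

O_x = 0, O_y = 101.3 kN, M_O = 135.4 kN·m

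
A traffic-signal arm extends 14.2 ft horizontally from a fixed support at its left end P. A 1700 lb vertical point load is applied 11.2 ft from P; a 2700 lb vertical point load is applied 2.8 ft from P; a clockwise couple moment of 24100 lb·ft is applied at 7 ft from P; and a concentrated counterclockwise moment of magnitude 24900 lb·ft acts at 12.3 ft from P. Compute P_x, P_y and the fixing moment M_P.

ΣF_x = 0: P_x = 0.
ΣF_y = 0: P_y − 1700 − 2700 = 0 → P_y = 4400 lb.
ΣM about P: M_P − 1700·11.2 − 2700·2.8 − 24100 + 24900 = 0 → M_P = 25800 lb·ft.

P_x = 0, P_y = 4400 lb, M_P = 25800 lb·ft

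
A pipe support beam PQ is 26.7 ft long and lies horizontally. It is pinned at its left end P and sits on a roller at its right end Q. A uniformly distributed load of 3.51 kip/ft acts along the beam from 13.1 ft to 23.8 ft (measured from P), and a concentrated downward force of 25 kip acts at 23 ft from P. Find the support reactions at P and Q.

P_x = 0, P_y = 15.07 kip, Q_y = 47.49 kip

Resultant of the distributed load: 3.51 × 10.7 = 37.557 kip at 18.45 ft from P.
Moments about P: Q_y·26.7 − (3.51·10.7)·18.45 − 25·23 = 0 → Q_y = 1267.92665/26.7 = 47.4879 ≈ 47.49 kip.
ΣF_y = 0: P_y + 47.4879 − 3.51·10.7 − 25 = 0 → P_y = 15.07 kip.
ΣF_x = 0: no horizontal applied forces, so P_x = 0.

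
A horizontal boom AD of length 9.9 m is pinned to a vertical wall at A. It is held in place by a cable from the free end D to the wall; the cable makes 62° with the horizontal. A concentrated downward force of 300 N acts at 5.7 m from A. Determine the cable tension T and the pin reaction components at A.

T = 195.6 N, A_x = 91.84 N, A_y = 127.3 N

ΣM about A: T·sin62°·9.9 − 300·5.7 = 0 → T = 1710/(9.9·0.882948) = 195.626 ≈ 195.6 N.
ΣF_x = 0: A_x − T·cos62° = 0 → A_x = 195.626 × 0.469472 = 91.84 N.
ΣF_y = 0: A_y + T·sin62° − 300 = 0 → A_y = 300 − 195.626 × 0.882948 = 127.3 N.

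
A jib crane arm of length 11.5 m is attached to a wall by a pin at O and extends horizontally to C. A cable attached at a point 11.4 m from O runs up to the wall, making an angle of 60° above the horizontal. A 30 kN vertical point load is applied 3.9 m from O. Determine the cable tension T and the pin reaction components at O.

T = 11.85 kN, O_x = 5.925 kN, O_y = 19.74 kN

ΣM about O: T·sin60°·11.4 − 30·3.9 = 0 → T = 117/(11.4·0.866025) = 11.8509 ≈ 11.85 kN.
ΣF_x = 0: O_x − T·cos60° = 0 → O_x = 11.8509 × 0.5 = 5.925 kN.
ΣF_y = 0: O_y + T·sin60° − 30 = 0 → O_y = 30 − 11.8509 × 0.866025 = 19.74 kN.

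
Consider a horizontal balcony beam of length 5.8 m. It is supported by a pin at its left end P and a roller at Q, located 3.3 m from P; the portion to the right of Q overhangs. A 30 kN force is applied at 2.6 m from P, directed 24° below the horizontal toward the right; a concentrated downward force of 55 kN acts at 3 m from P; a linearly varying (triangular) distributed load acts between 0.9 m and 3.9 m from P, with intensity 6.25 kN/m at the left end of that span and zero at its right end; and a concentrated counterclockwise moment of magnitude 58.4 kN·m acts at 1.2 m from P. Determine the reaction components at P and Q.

Resultant of the triangular load: ½ × 6.25 × 3 = 9.375 kN, acting at 1.9 m from P (one-third of the span from the peak).
ΣM about P: Q_y·3.3 − 30·sin24°·2.6 − 55·3 − (½·6.25·3)·1.9 + 58.4 = 0 → Q_y = 156.138/3.3 = 47.3145 ≈ 47.31 kN.
ΣF_y = 0: P_y + 47.3145 − 30·sin24° − 55 − ½·6.25·3 = 0 → P_y = 29.26 kN.
ΣF_x = 0: P_x + 30·cos24° = 0 → P_x = -27.41 kN.

P_x = -27.41 kN, P_y = 29.26 kN, Q_y = 47.31 kN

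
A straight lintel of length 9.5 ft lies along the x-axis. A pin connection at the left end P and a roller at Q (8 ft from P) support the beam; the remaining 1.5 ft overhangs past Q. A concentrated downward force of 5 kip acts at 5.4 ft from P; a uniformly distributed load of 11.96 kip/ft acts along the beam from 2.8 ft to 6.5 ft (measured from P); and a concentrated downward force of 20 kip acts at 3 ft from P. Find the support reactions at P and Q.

Resultant of the distributed load: 11.96 × 3.7 = 44.252 kip at 4.65 ft from P.
ΣM about P: Q_y·8 − 5·5.4 − (11.96·3.7)·4.65 − 20·3 = 0 → Q_y = 292.7718/8 = 36.5965 ≈ 36.60 kip.
ΣF_y = 0: P_y + 36.5965 − 5 − 11.96·3.7 − 20 = 0 → P_y = 32.66 kip.
ΣF_x = 0: no horizontal applied forces, so P_x = 0.

P_x = 0, P_y = 32.66 kip, Q_y = 36.60 kip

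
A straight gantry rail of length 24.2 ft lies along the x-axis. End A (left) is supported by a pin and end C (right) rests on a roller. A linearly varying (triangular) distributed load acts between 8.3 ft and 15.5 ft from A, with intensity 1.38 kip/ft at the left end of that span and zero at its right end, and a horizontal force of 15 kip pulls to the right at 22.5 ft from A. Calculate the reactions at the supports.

Resultant of the triangular load: ½ × 1.38 × 7.2 = 4.968 kip, acting at 10.7 ft from A (one-third of the span from the peak).
ΣM about A: C_y·24.2 − (½·1.38·7.2)·10.7 = 0 → C_y = 53.1576/24.2 = 2.1966 ≈ 2.197 kip.
ΣF_y = 0: A_y + 2.1966 − ½·1.38·7.2 = 0 → A_y = 2.771 kip.
ΣF_x = 0: A_x + 15 = 0 → A_x = -15.00 kip.

A_x = -15.00 kip, A_y = 2.771 kip, C_y = 2.197 kip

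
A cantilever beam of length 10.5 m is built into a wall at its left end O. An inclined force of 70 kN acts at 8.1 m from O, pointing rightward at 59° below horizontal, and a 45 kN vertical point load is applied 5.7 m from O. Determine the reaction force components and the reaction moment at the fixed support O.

O_x = -36.05 kN, O_y = 105.0 kN, M_O = 742.5 kN·m

ΣF_x = 0: O_x + 70·cos59° = 0 → O_x = -36.05 kN.
ΣF_y = 0: O_y − 70·sin59° − 45 = 0 → O_y = 105.0 kN.
ΣM about O: M_O − 70·sin59°·8.1 − 45·5.7 = 0 → M_O = 742.5 kN·m.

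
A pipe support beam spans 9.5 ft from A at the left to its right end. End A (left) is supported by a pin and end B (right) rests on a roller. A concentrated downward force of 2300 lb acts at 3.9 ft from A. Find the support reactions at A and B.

A_x = 0, A_y = 1356 lb, B_y = 944.2 lb

Taking moments about A: B_y·9.5 − 2300·3.9 = 0 → B_y = 8970/9.5 = 944.211 ≈ 944.2 lb.
ΣF_y = 0: A_y + 944.211 − 2300 = 0 → A_y = 1356 lb.
ΣF_x = 0: no horizontal applied forces, so A_x = 0.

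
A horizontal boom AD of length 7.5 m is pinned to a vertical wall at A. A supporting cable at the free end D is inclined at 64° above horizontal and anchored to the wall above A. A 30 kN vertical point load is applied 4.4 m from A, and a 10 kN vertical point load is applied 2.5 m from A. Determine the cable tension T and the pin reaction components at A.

T = 23.29 kN, A_x = 10.21 kN, A_y = 19.07 kN

ΣM about A: T·sin64°·7.5 − 30·4.4 − 10·2.5 = 0 → T = 157/(7.5·0.898794) = 23.2905 ≈ 23.29 kN.
ΣF_x = 0: A_x − T·cos64° = 0 → A_x = 23.2905 × 0.438371 = 10.21 kN.
ΣF_y = 0: A_y + T·sin64° − 30 − 10 = 0 → A_y = 40 − 23.2905 × 0.898794 = 19.07 kN.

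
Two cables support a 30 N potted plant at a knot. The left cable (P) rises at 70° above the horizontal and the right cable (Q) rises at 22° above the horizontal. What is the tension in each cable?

ΣF_x = 0: −T_P·cos70° + T_Q·cos22° = 0 → T_Q = 0.368881·T_P.
ΣF_y = 0: T_P·sin70° + T_Q·sin22° = 30.
Substitute: T_P·(0.939693 + 0.368881·0.374607) = 30 → T_P = 27.8325 ≈ 27.83 N.
Then T_Q = 0.368881 × 27.8325 = 10.27 N.

T_P = 27.83 N, T_Q = 10.27 N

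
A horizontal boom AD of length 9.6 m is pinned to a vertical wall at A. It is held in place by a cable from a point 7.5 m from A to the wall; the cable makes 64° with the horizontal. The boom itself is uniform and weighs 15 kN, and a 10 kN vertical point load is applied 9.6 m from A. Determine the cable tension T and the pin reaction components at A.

T = 24.92 kN, A_x = 10.93 kN, A_y = 2.600 kN

ΣM about A: T·sin64°·7.5 − 15·4.8 − 10·9.6 = 0 → T = 168/(7.5·0.898794) = 24.9223 ≈ 24.92 kN.
ΣF_x = 0: A_x − T·cos64° = 0 → A_x = 24.9223 × 0.438371 = 10.93 kN.
ΣF_y = 0: A_y + T·sin64° − 15 − 10 = 0 → A_y = 25 − 24.9223 × 0.898794 = 2.600 kN.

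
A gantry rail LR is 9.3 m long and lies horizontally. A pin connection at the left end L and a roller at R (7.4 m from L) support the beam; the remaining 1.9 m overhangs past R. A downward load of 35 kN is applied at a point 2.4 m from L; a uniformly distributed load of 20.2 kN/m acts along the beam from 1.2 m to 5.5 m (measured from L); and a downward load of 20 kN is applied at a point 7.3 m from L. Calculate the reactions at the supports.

Resultant of the distributed load: 20.2 × 4.3 = 86.86 kN at 3.35 m from L.
Moments about L: R_y·7.4 − 35·2.4 − (20.2·4.3)·3.35 − 20·7.3 = 0 → R_y = 520.981/7.4 = 70.4028 ≈ 70.40 kN.
ΣF_y = 0: L_y + 70.4028 − 35 − 20.2·4.3 − 20 = 0 → L_y = 71.46 kN.
ΣF_x = 0: no horizontal applied forces, so L_x = 0.

L_x = 0, L_y = 71.46 kN, R_y = 70.40 kN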